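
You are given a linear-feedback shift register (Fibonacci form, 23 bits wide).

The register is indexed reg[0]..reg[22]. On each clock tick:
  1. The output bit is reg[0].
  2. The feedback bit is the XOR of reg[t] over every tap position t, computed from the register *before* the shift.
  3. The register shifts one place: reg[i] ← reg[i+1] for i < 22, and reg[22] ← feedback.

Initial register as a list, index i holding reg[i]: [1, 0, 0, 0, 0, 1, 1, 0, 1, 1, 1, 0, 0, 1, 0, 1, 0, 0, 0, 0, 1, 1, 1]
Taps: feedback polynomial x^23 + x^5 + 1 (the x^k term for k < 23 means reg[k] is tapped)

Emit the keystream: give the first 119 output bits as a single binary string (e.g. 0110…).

10000110111001010000111010110100100010011011000001001011011111110111001001001001001000100111011011011010110110010101101

k : reg_k → out_k, fb_k
0: 10000110111001010000111 → 1, fb=0
1: 00001101110010100001110 → 0, fb=1
2: 00011011100101000011101 → 0, fb=0
3: 00110111001010000111010 → 0, fb=1
4: 01101110010100001110101 → 0, fb=1
5: 11011100101000011101011 → 1, fb=0
6: 10111001010000111010110 → 1, fb=1
7: 01110010100001110101101 → 0, fb=0
8: 11100101000011101011010 → 1, fb=0
9: 11001010000111010110100 → 1, fb=1
10: 10010100001110101101001 → 1, fb=0
11: 00101000011101011010010 → 0, fb=0
12: 01010000111010110100100 → 0, fb=0
13: 10100001110101101001000 → 1, fb=1
14: 01000011101011010010001 → 0, fb=0
15: 10000111010110100100010 → 1, fb=0
16: 00001110101101001000100 → 0, fb=1
17: 00011101011010010001001 → 0, fb=1
18: 00111010110100100010011 → 0, fb=0
19: 01110101101001000100110 → 0, fb=1
20: 11101011010010001001101 → 1, fb=1
21: 11010110100100010011011 → 1, fb=0
22: 10101101001000100110110 → 1, fb=0
23: 01011010010001001101100 → 0, fb=0
24: 10110100100010011011000 → 1, fb=0
25: 01101001000100110110000 → 0, fb=0
26: 11010010001001101100000 → 1, fb=1
27: 10100100010011011000001 → 1, fb=0
28: 01001000100110110000010 → 0, fb=0
29: 10010001001101100000100 → 1, fb=1
30: 00100010011011000001001 → 0, fb=0
31: 01000100110110000010010 → 0, fb=1
32: 10001001101100000100101 → 1, fb=1
33: 00010011011000001001011 → 0, fb=0
34: 00100110110000010010110 → 0, fb=1
35: 01001101100000100101101 → 0, fb=1
36: 10011011000001001011011 → 1, fb=1
37: 00110110000010010110111 → 0, fb=1
38: 01101100000100101101111 → 0, fb=1
39: 11011000001001011011111 → 1, fb=1
40: 10110000010010110111111 → 1, fb=1
41: 01100000100101101111111 → 0, fb=0
42: 11000001001011011111110 → 1, fb=1
43: 10000010010110111111101 → 1, fb=1
44: 00000100101101111111011 → 0, fb=1
45: 00001001011011111110111 → 0, fb=0
46: 00010010110111111101110 → 0, fb=0
47: 00100101101111111011100 → 0, fb=1
48: 01001011011111110111001 → 0, fb=0
49: 10010110111111101110010 → 1, fb=0
50: 00101101111111011100100 → 0, fb=1
51: 01011011111110111001001 → 0, fb=0
52: 10110111111101110010010 → 1, fb=0
53: 01101111111011100100100 → 0, fb=1
54: 11011111110111001001001 → 1, fb=0
55: 10111111101110010010010 → 1, fb=0
56: 01111111011100100100100 → 0, fb=1
57: 11111110111001001001001 → 1, fb=0
58: 11111101110010010010010 → 1, fb=0
59: 11111011100100100100100 → 1, fb=1
60: 11110111001001001001001 → 1, fb=0
61: 11101110010010010010010 → 1, fb=0
62: 11011100100100100100100 → 1, fb=0
63: 10111001001001001001000 → 1, fb=1
64: 01110010010010010010001 → 0, fb=0
65: 11100100100100100100010 → 1, fb=0
66: 11001001001001001000100 → 1, fb=1
67: 10010010010010010001001 → 1, fb=1
68: 00100100100100100010011 → 0, fb=1
69: 01001001001001000100111 → 0, fb=0
70: 10010010010010001001110 → 1, fb=1
71: 00100100100100010011101 → 0, fb=1
72: 01001001001000100111011 → 0, fb=0
73: 10010010010001001110110 → 1, fb=1
74: 00100100100010011101101 → 0, fb=1
75: 01001001000100111011011 → 0, fb=0
76: 10010010001001110110110 → 1, fb=1
77: 00100100010011101101101 → 0, fb=1
78: 01001000100111011011011 → 0, fb=0
79: 10010001001110110110110 → 1, fb=1
80: 00100010011101101101101 → 0, fb=0
81: 01000100111011011011010 → 0, fb=1
82: 10001001110110110110101 → 1, fb=1
83: 00010011101101101101011 → 0, fb=0
84: 00100111011011011010110 → 0, fb=1
85: 01001110110110110101101 → 0, fb=1
86: 10011101101101101011011 → 1, fb=0
87: 00111011011011010110110 → 0, fb=0
88: 01110110110110101101100 → 0, fb=1
89: 11101101101101011011001 → 1, fb=0
90: 11011011011010110110010 → 1, fb=1
91: 10110110110101101100101 → 1, fb=0
92: 01101101101011011001010 → 0, fb=1
93: 11011011010110110010101 → 1, fb=1
94: 10110110101101100101011 → 1, fb=0
95: 01101101011011001010110 → 0, fb=1
96: 11011010110110010101101 → 1, fb=1
97: 10110101101100101011011 → 1, fb=0
98: 01101011011001010110110 → 0, fb=0
99: 11010110110010101101100 → 1, fb=0
100: 10101101100101011011000 → 1, fb=0
101: 01011011001010110110000 → 0, fb=0
102: 10110110010101101100000 → 1, fb=0
103: 01101100101011011000000 → 0, fb=1
104: 11011001010110110000001 → 1, fb=1
105: 10110010101101100000011 → 1, fb=1
106: 01100101011011000000111 → 0, fb=1
107: 11001010110110000001111 → 1, fb=1
108: 10010101101100000011111 → 1, fb=0
109: 00101011011000000111110 → 0, fb=0
110: 01010110110000001111100 → 0, fb=1
111: 10101101100000011111001 → 1, fb=0
112: 01011011000000111110010 → 0, fb=0
113: 10110110000001111100100 → 1, fb=0
114: 01101100000011111001000 → 0, fb=1
115: 11011000000111110010001 → 1, fb=1
116: 10110000001111100100011 → 1, fb=1
117: 01100000011111001000111 → 0, fb=0
118: 11000000111110010001110 → 1, fb=1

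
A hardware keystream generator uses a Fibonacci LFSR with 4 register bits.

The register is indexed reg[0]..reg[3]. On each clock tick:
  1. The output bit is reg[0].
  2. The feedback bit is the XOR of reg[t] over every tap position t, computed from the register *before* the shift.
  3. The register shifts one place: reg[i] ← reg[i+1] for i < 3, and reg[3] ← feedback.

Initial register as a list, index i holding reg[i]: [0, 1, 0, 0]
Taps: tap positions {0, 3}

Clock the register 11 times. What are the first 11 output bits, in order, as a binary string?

tick  register→output (feedback)
  0  0100→0 (0)
  1  1000→1 (1)
  2  0001→0 (1)
  3  0011→0 (1)
  4  0111→0 (1)
  5  1111→1 (0)
  6  1110→1 (1)
  7  1101→1 (0)
  8  1010→1 (1)
  9  0101→0 (1)
 10  1011→1 (0)

01000111101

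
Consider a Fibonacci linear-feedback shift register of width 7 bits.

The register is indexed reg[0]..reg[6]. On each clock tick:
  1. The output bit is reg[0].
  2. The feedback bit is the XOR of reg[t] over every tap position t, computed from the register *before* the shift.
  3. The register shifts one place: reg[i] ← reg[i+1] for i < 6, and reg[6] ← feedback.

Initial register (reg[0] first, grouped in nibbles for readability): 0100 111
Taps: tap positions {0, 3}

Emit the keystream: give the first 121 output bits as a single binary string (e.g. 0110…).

0100111001111011010000101010111110100101000110111000111111100001110111100101100100100000010001001100010111010110110000011

step | reg (before) | out | fb
   0 | 0100111 | 0 | 0
   1 | 1001110 | 1 | 0
   2 | 0011100 | 0 | 1
   3 | 0111001 | 0 | 1
   4 | 1110011 | 1 | 1
   5 | 1100111 | 1 | 1
   6 | 1001111 | 1 | 0
   7 | 0011110 | 0 | 1
   8 | 0111101 | 0 | 1
   9 | 1111011 | 1 | 0
  10 | 1110110 | 1 | 1
  11 | 1101101 | 1 | 0
  12 | 1011010 | 1 | 0
  13 | 0110100 | 0 | 0
  14 | 1101000 | 1 | 0
  15 | 1010000 | 1 | 1
  16 | 0100001 | 0 | 0
  17 | 1000010 | 1 | 1
  18 | 0000101 | 0 | 0
  19 | 0001010 | 0 | 1
  20 | 0010101 | 0 | 0
  21 | 0101010 | 0 | 1
  22 | 1010101 | 1 | 1
  23 | 0101011 | 0 | 1
  24 | 1010111 | 1 | 1
  25 | 0101111 | 0 | 1
  26 | 1011111 | 1 | 0
  27 | 0111110 | 0 | 1
  28 | 1111101 | 1 | 0
  29 | 1111010 | 1 | 0
  30 | 1110100 | 1 | 1
  31 | 1101001 | 1 | 0
  32 | 1010010 | 1 | 1
  33 | 0100101 | 0 | 0
  34 | 1001010 | 1 | 0
  35 | 0010100 | 0 | 0
  36 | 0101000 | 0 | 1
  37 | 1010001 | 1 | 1
  38 | 0100011 | 0 | 0
  39 | 1000110 | 1 | 1
  40 | 0001101 | 0 | 1
  41 | 0011011 | 0 | 1
  42 | 0110111 | 0 | 0
  43 | 1101110 | 1 | 0
  44 | 1011100 | 1 | 0
  45 | 0111000 | 0 | 1
  46 | 1110001 | 1 | 1
  47 | 1100011 | 1 | 1
  48 | 1000111 | 1 | 1
  49 | 0001111 | 0 | 1
  50 | 0011111 | 0 | 1
  51 | 0111111 | 0 | 1
  52 | 1111111 | 1 | 0
  53 | 1111110 | 1 | 0
  54 | 1111100 | 1 | 0
  55 | 1111000 | 1 | 0
  56 | 1110000 | 1 | 1
  57 | 1100001 | 1 | 1
  58 | 1000011 | 1 | 1
  59 | 0000111 | 0 | 0
  60 | 0001110 | 0 | 1
  61 | 0011101 | 0 | 1
  62 | 0111011 | 0 | 1
  63 | 1110111 | 1 | 1
  64 | 1101111 | 1 | 0
  65 | 1011110 | 1 | 0
  66 | 0111100 | 0 | 1
  67 | 1111001 | 1 | 0
  68 | 1110010 | 1 | 1
  69 | 1100101 | 1 | 1
  70 | 1001011 | 1 | 0
  71 | 0010110 | 0 | 0
  72 | 0101100 | 0 | 1
  73 | 1011001 | 1 | 0
  74 | 0110010 | 0 | 0
  75 | 1100100 | 1 | 1
  76 | 1001001 | 1 | 0
  77 | 0010010 | 0 | 0
  78 | 0100100 | 0 | 0
  79 | 1001000 | 1 | 0
  80 | 0010000 | 0 | 0
  81 | 0100000 | 0 | 0
  82 | 1000000 | 1 | 1
  83 | 0000001 | 0 | 0
  84 | 0000010 | 0 | 0
  85 | 0000100 | 0 | 0
  86 | 0001000 | 0 | 1
  87 | 0010001 | 0 | 0
  88 | 0100010 | 0 | 0
  89 | 1000100 | 1 | 1
  90 | 0001001 | 0 | 1
  91 | 0010011 | 0 | 0
  92 | 0100110 | 0 | 0
  93 | 1001100 | 1 | 0
  94 | 0011000 | 0 | 1
  95 | 0110001 | 0 | 0
  96 | 1100010 | 1 | 1
  97 | 1000101 | 1 | 1
  98 | 0001011 | 0 | 1
  99 | 0010111 | 0 | 0
 100 | 0101110 | 0 | 1
 101 | 1011101 | 1 | 0
 102 | 0111010 | 0 | 1
 103 | 1110101 | 1 | 1
 104 | 1101011 | 1 | 0
 105 | 1010110 | 1 | 1
 106 | 0101101 | 0 | 1
 107 | 1011011 | 1 | 0
 108 | 0110110 | 0 | 0
 109 | 1101100 | 1 | 0
 110 | 1011000 | 1 | 0
 111 | 0110000 | 0 | 0
 112 | 1100000 | 1 | 1
 113 | 1000001 | 1 | 1
 114 | 0000011 | 0 | 0
 115 | 0000110 | 0 | 0
 116 | 0001100 | 0 | 1
 117 | 0011001 | 0 | 1
 118 | 0110011 | 0 | 0
 119 | 1100110 | 1 | 1
 120 | 1001101 | 1 | 0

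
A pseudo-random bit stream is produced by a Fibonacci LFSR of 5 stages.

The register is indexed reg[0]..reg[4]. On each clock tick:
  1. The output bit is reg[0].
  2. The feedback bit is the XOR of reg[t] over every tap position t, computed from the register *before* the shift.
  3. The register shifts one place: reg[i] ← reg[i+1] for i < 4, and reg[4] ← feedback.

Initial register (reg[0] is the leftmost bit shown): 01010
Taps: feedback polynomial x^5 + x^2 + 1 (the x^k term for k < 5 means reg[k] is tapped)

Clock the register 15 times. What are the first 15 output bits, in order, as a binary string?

010100001001011

k : reg_k → out_k, fb_k
0: 01010 → 0, fb=0
1: 10100 → 1, fb=0
2: 01000 → 0, fb=0
3: 10000 → 1, fb=1
4: 00001 → 0, fb=0
5: 00010 → 0, fb=0
6: 00100 → 0, fb=1
7: 01001 → 0, fb=0
8: 10010 → 1, fb=1
9: 00101 → 0, fb=1
10: 01011 → 0, fb=0
11: 10110 → 1, fb=0
12: 01100 → 0, fb=1
13: 11001 → 1, fb=1
14: 10011 → 1, fb=1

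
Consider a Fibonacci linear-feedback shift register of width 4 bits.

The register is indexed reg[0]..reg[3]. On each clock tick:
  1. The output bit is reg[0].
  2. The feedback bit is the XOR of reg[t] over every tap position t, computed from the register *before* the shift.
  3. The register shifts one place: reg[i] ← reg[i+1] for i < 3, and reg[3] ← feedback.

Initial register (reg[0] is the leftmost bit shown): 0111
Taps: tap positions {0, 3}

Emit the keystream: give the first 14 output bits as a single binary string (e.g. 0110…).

step | reg (before) | out | fb
   0 | 0111 | 0 | 1
   1 | 1111 | 1 | 0
   2 | 1110 | 1 | 1
   3 | 1101 | 1 | 0
   4 | 1010 | 1 | 1
   5 | 0101 | 0 | 1
   6 | 1011 | 1 | 0
   7 | 0110 | 0 | 0
   8 | 1100 | 1 | 1
   9 | 1001 | 1 | 0
  10 | 0010 | 0 | 0
  11 | 0100 | 0 | 0
  12 | 1000 | 1 | 1
  13 | 0001 | 0 | 1

01111010110010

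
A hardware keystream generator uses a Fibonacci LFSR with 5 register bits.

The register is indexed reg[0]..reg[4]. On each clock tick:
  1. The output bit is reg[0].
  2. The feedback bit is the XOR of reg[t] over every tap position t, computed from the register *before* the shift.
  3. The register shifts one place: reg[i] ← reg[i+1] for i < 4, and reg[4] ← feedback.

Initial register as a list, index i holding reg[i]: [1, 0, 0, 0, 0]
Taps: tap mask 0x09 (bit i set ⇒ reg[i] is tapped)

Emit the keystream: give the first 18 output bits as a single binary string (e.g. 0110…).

tick  register→output (feedback)
  0  10000→1 (1)
  1  00001→0 (0)
  2  00010→0 (1)
  3  00101→0 (0)
  4  01010→0 (1)
  5  10101→1 (1)
  6  01011→0 (1)
  7  10111→1 (0)
  8  01110→0 (1)
  9  11101→1 (1)
 10  11011→1 (0)
 11  10110→1 (0)
 12  01100→0 (0)
 13  11000→1 (1)
 14  10001→1 (1)
 15  00011→0 (1)
 16  00111→0 (1)
 17  01111→0 (1)

100001010111011000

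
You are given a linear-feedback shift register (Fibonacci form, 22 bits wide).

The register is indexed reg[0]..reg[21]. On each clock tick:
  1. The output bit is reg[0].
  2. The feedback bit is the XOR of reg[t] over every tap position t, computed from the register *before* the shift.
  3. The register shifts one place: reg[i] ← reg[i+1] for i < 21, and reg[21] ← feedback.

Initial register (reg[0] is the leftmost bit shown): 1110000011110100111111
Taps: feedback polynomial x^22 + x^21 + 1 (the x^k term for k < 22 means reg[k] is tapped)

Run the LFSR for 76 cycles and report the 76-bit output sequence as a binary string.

1110000011110100111111010000001010011101010110000000110001011001101111111101

k : reg_k → out_k, fb_k
0: 1110000011110100111111 → 1, fb=0
1: 1100000111101001111110 → 1, fb=1
2: 1000001111010011111101 → 1, fb=0
3: 0000011110100111111010 → 0, fb=0
4: 0000111101001111110100 → 0, fb=0
5: 0001111010011111101000 → 0, fb=0
6: 0011110100111111010000 → 0, fb=0
7: 0111101001111110100000 → 0, fb=0
8: 1111010011111101000000 → 1, fb=1
9: 1110100111111010000001 → 1, fb=0
10: 1101001111110100000010 → 1, fb=1
11: 1010011111101000000101 → 1, fb=0
12: 0100111111010000001010 → 0, fb=0
13: 1001111110100000010100 → 1, fb=1
14: 0011111101000000101001 → 0, fb=1
15: 0111111010000001010011 → 0, fb=1
16: 1111110100000010100111 → 1, fb=0
17: 1111101000000101001110 → 1, fb=1
18: 1111010000001010011101 → 1, fb=0
19: 1110100000010100111010 → 1, fb=1
20: 1101000000101001110101 → 1, fb=0
21: 1010000001010011101010 → 1, fb=1
22: 0100000010100111010101 → 0, fb=1
23: 1000000101001110101011 → 1, fb=0
24: 0000001010011101010110 → 0, fb=0
25: 0000010100111010101100 → 0, fb=0
26: 0000101001110101011000 → 0, fb=0
27: 0001010011101010110000 → 0, fb=0
28: 0010100111010101100000 → 0, fb=0
29: 0101001110101011000000 → 0, fb=0
30: 1010011101010110000000 → 1, fb=1
31: 0100111010101100000001 → 0, fb=1
32: 1001110101011000000011 → 1, fb=0
33: 0011101010110000000110 → 0, fb=0
34: 0111010101100000001100 → 0, fb=0
35: 1110101011000000011000 → 1, fb=1
36: 1101010110000000110001 → 1, fb=0
37: 1010101100000001100010 → 1, fb=1
38: 0101011000000011000101 → 0, fb=1
39: 1010110000000110001011 → 1, fb=0
40: 0101100000001100010110 → 0, fb=0
41: 1011000000011000101100 → 1, fb=1
42: 0110000000110001011001 → 0, fb=1
43: 1100000001100010110011 → 1, fb=0
44: 1000000011000101100110 → 1, fb=1
45: 0000000110001011001101 → 0, fb=1
46: 0000001100010110011011 → 0, fb=1
47: 0000011000101100110111 → 0, fb=1
48: 0000110001011001101111 → 0, fb=1
49: 0001100010110011011111 → 0, fb=1
50: 0011000101100110111111 → 0, fb=1
51: 0110001011001101111111 → 0, fb=1
52: 1100010110011011111111 → 1, fb=0
53: 1000101100110111111110 → 1, fb=1
54: 0001011001101111111101 → 0, fb=1
55: 0010110011011111111011 → 0, fb=1
56: 0101100110111111110111 → 0, fb=1
57: 1011001101111111101111 → 1, fb=0
58: 0110011011111111011110 → 0, fb=0
59: 1100110111111110111100 → 1, fb=1
60: 1001101111111101111001 → 1, fb=0
61: 0011011111111011110010 → 0, fb=0
62: 0110111111110111100100 → 0, fb=0
63: 1101111111101111001000 → 1, fb=1
64: 1011111111011110010001 → 1, fb=0
65: 0111111110111100100010 → 0, fb=0
66: 1111111101111001000100 → 1, fb=1
67: 1111111011110010001001 → 1, fb=0
68: 1111110111100100010010 → 1, fb=1
69: 1111101111001000100101 → 1, fb=0
70: 1111011110010001001010 → 1, fb=1
71: 1110111100100010010101 → 1, fb=0
72: 1101111001000100101010 → 1, fb=1
73: 1011110010001001010101 → 1, fb=0
74: 0111100100010010101010 → 0, fb=0
75: 1111001000100101010100 → 1, fb=1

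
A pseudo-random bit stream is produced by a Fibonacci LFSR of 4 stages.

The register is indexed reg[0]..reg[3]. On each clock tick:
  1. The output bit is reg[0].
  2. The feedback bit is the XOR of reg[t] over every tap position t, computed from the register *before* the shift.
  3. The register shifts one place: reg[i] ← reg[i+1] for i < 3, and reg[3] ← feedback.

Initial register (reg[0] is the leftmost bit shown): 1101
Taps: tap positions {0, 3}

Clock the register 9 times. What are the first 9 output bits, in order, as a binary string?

110101100

tick  register→output (feedback)
  0  1101→1 (0)
  1  1010→1 (1)
  2  0101→0 (1)
  3  1011→1 (0)
  4  0110→0 (0)
  5  1100→1 (1)
  6  1001→1 (0)
  7  0010→0 (0)
  8  0100→0 (0)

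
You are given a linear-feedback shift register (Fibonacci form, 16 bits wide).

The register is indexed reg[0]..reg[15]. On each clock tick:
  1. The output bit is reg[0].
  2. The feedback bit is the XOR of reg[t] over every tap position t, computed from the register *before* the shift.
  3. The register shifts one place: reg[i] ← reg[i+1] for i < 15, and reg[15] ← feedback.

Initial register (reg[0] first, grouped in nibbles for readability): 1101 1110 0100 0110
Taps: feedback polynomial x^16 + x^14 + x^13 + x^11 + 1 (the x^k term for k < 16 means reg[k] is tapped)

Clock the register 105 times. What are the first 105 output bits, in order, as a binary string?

110111100100011010011110110111001101011101011011100111111011111000100010011111010010011000001111011010101

tick  register→output (feedback)
  0  1101111001000110→1 (1)
  1  1011110010001101→1 (0)
  2  0111100100011010→0 (0)
  3  1111001000110100→1 (1)
  4  1110010001101001→1 (1)
  5  1100100011010011→1 (1)
  6  1001000110100111→1 (1)
  7  0010001101001111→0 (0)
  8  0100011010011110→0 (1)
  9  1000110100111101→1 (1)
 10  0001101001111011→0 (0)
 11  0011010011110110→0 (1)
 12  0110100111101101→0 (1)
 13  1101001111011011→1 (1)
 14  1010011110110111→1 (0)
 15  0100111101101110→0 (0)
 16  1001111011011100→1 (1)
 17  0011110110111001→0 (1)
 18  0111101101110011→0 (0)
 19  1111011011100110→1 (1)
 20  1110110111001101→1 (0)
 21  1101101110011010→1 (1)
 22  1011011100110101→1 (1)
 23  0110111001101011→0 (1)
 24  1101110011010111→1 (0)
 25  1011100110101110→1 (1)
 26  0111001101011101→0 (0)
 27  1110011010111010→1 (1)
 28  1100110101110101→1 (1)
 29  1001101011101011→1 (0)
 30  0011010111010110→0 (1)
 31  0110101110101101→0 (1)
 32  1101011101011011→1 (1)
 33  1010111010110111→1 (0)
 34  0101110101101110→0 (0)
 35  1011101011011100→1 (1)
 36  0111010110111001→0 (1)
 37  1110101101110011→1 (1)
 38  1101011011100111→1 (1)
 39  1010110111001111→1 (1)
 40  0101101110011111→0 (1)
 41  1011011100111111→1 (0)
 42  0110111001111110→0 (1)
 43  1101110011111101→1 (1)
 44  1011100111111011→1 (1)
 45  0111001111110111→0 (1)
 46  1110011111101111→1 (1)
 47  1100111111011111→1 (0)
 48  1001111110111110→1 (0)
 49  0011111101111100→0 (0)
 50  0111111011111000→0 (1)
 51  1111110111110001→1 (0)
 52  1111101111100010→1 (0)
 53  1111011111000100→1 (0)
 54  1110111110001000→1 (1)
 55  1101111100010001→1 (0)
 56  1011111000100010→1 (0)
 57  0111110001000100→0 (1)
 58  1111100010001001→1 (1)
 59  1111000100010011→1 (1)
 60  1110001000100111→1 (1)
 61  1100010001001111→1 (1)
 62  1000100010011111→1 (0)
 63  0001000100111110→0 (1)
 64  0010001001111101→0 (0)
 65  0100010011111010→0 (0)
 66  1000100111110100→1 (1)
 67  0001001111101001→0 (0)
 68  0010011111010010→0 (0)
 69  0100111110100100→0 (1)
 70  1001111101001001→1 (1)
 71  0011111010010011→0 (0)
 72  0111110100100110→0 (0)
 73  1111101001001100→1 (0)
 74  1111010010011000→1 (0)
 75  1110100100110000→1 (0)
 76  1101001001100000→1 (1)
 77  1010010011000001→1 (1)
 78  0100100110000011→0 (1)
 79  1001001100000111→1 (1)
 80  0010011000001111→0 (0)
 81  0100110000011110→0 (1)
 82  1001100000111101→1 (1)
 83  0011000001111011→0 (0)
 84  0110000011110110→0 (1)
 85  1100000111101101→1 (0)
 86  1000001111011010→1 (1)
 87  0000011110110101→0 (0)
 88  0000111101101010→0 (1)
 89  0001111011010101→0 (0)
 90  0011110110101010→0 (1)
 91  0111101101010101→0 (0)
 92  1111011010101010→1 (0)
 93  1110110101010100→1 (1)
 94  1101101010101001→1 (1)
 95  1011010101010011→1 (1)
 96  0110101010100111→0 (0)
 97  1101010101001110→1 (1)
 98  1010101010011101→1 (1)
 99  0101010100111011→0 (0)
100  1010101001110110→1 (0)
101  0101010011101100→0 (1)
102  1010100111011001→1 (0)
103  0101001110110010→0 (0)
104  1010011101100100→1 (0)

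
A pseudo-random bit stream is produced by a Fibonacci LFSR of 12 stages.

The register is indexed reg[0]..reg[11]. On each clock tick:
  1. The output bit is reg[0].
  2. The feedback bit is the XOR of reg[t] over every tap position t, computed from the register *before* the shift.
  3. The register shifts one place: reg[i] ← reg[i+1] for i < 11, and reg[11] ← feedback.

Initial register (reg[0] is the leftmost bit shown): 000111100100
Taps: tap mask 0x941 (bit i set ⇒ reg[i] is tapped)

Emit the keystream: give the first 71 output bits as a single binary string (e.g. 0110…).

00011110010010000111110011010001000100000110010010010110010110010001111

step | reg (before) | out | fb
   0 | 000111100100 | 0 | 1
   1 | 001111001001 | 0 | 0
   2 | 011110010010 | 0 | 0
   3 | 111100100100 | 1 | 0
   4 | 111001001000 | 1 | 0
   5 | 110010010000 | 1 | 1
   6 | 100100100001 | 1 | 1
   7 | 001001000011 | 0 | 1
   8 | 010010000111 | 0 | 1
   9 | 100100001111 | 1 | 1
  10 | 001000011111 | 0 | 0
  11 | 010000111110 | 0 | 0
  12 | 100001111100 | 1 | 1
  13 | 000011111001 | 0 | 1
  14 | 000111110011 | 0 | 0
  15 | 001111100110 | 0 | 1
  16 | 011111001101 | 0 | 0
  17 | 111110011010 | 1 | 0
  18 | 111100110100 | 1 | 0
  19 | 111001101000 | 1 | 1
  20 | 110011010001 | 1 | 0
  21 | 100110100010 | 1 | 0
  22 | 001101000100 | 0 | 0
  23 | 011010001000 | 0 | 1
  24 | 110100010001 | 1 | 0
  25 | 101000100010 | 1 | 0
  26 | 010001000100 | 0 | 0
  27 | 100010001000 | 1 | 0
  28 | 000100010000 | 0 | 0
  29 | 001000100000 | 0 | 1
  30 | 010001000001 | 0 | 1
  31 | 100010000011 | 1 | 0
  32 | 000100000110 | 0 | 0
  33 | 001000001100 | 0 | 1
  34 | 010000011001 | 0 | 0
  35 | 100000110010 | 1 | 0
  36 | 000001100100 | 0 | 1
  37 | 000011001001 | 0 | 0
  38 | 000110010010 | 0 | 0
  39 | 001100100100 | 0 | 1
  40 | 011001001001 | 0 | 0
  41 | 110010010010 | 1 | 1
  42 | 100100100101 | 1 | 1
  43 | 001001001011 | 0 | 0
  44 | 010010010110 | 0 | 0
  45 | 100100101100 | 1 | 1
  46 | 001001011001 | 0 | 0
  47 | 010010110010 | 0 | 1
  48 | 100101100101 | 1 | 1
  49 | 001011001011 | 0 | 0
  50 | 010110010110 | 0 | 0
  51 | 101100101100 | 1 | 1
  52 | 011001011001 | 0 | 0
  53 | 110010110010 | 1 | 0
  54 | 100101100100 | 1 | 0
  55 | 001011001000 | 0 | 1
  56 | 010110010001 | 0 | 1
  57 | 101100100011 | 1 | 1
  58 | 011001000111 | 0 | 1
  59 | 110010001111 | 1 | 1
  60 | 100100011111 | 1 | 1
  61 | 001000111111 | 0 | 1
  62 | 010001111111 | 0 | 1
  63 | 100011111111 | 1 | 0
  64 | 000111111110 | 0 | 0
  65 | 001111111100 | 0 | 0
  66 | 011111111000 | 0 | 0
  67 | 111111110000 | 1 | 0
  68 | 111111100000 | 1 | 0
  69 | 111111000000 | 1 | 1
  70 | 111110000001 | 1 | 0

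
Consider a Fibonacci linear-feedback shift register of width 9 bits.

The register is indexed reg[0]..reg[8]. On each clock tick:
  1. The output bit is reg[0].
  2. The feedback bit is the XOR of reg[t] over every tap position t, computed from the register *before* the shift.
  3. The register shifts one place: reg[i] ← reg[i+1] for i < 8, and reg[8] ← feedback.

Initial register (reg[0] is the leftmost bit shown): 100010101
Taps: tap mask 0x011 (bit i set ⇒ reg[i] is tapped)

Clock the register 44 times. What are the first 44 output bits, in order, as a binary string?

10001010100100011100011011010101110001001100

step | reg (before) | out | fb
   0 | 100010101 | 1 | 0
   1 | 000101010 | 0 | 0
   2 | 001010100 | 0 | 1
   3 | 010101001 | 0 | 0
   4 | 101010010 | 1 | 0
   5 | 010100100 | 0 | 0
   6 | 101001000 | 1 | 1
   7 | 010010001 | 0 | 1
   8 | 100100011 | 1 | 1
   9 | 001000111 | 0 | 0
  10 | 010001110 | 0 | 0
  11 | 100011100 | 1 | 0
  12 | 000111000 | 0 | 1
  13 | 001110001 | 0 | 1
  14 | 011100011 | 0 | 0
  15 | 111000110 | 1 | 1
  16 | 110001101 | 1 | 1
  17 | 100011011 | 1 | 0
  18 | 000110110 | 0 | 1
  19 | 001101101 | 0 | 0
  20 | 011011010 | 0 | 1
  21 | 110110101 | 1 | 0
  22 | 101101010 | 1 | 1
  23 | 011010101 | 0 | 1
  24 | 110101011 | 1 | 1
  25 | 101010111 | 1 | 0
  26 | 010101110 | 0 | 0
  27 | 101011100 | 1 | 0
  28 | 010111000 | 0 | 1
  29 | 101110001 | 1 | 0
  30 | 011100010 | 0 | 0
  31 | 111000100 | 1 | 1
  32 | 110001001 | 1 | 1
  33 | 100010011 | 1 | 0
  34 | 000100110 | 0 | 0
  35 | 001001100 | 0 | 0
  36 | 010011000 | 0 | 1
  37 | 100110001 | 1 | 0
  38 | 001100010 | 0 | 0
  39 | 011000100 | 0 | 0
  40 | 110001000 | 1 | 1
  41 | 100010001 | 1 | 0
  42 | 000100010 | 0 | 0
  43 | 001000100 | 0 | 0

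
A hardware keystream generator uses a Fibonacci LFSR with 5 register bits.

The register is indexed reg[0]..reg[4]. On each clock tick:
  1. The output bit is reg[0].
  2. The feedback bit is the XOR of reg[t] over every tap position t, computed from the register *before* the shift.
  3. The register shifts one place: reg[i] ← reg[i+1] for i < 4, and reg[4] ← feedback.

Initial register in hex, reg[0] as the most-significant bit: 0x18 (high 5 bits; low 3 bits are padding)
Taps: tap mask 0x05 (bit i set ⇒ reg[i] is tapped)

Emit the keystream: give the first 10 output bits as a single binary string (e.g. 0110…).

0001101110

tick  register→output (feedback)
  0  00011→0 (0)
  1  00110→0 (1)
  2  01101→0 (1)
  3  11011→1 (1)
  4  10111→1 (0)
  5  01110→0 (1)
  6  11101→1 (0)
  7  11010→1 (1)
  8  10101→1 (0)
  9  01010→0 (0)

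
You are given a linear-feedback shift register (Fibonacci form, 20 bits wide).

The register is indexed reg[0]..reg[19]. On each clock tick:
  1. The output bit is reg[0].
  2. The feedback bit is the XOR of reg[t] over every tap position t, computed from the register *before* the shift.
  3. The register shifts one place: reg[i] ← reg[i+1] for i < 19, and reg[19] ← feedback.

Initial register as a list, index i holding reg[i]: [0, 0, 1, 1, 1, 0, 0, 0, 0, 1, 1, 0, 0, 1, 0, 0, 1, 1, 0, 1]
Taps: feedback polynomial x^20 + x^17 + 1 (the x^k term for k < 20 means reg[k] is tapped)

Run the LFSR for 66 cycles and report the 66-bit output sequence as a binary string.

k : reg_k → out_k, fb_k
0: 00111000011001001101 → 0, fb=1
1: 01110000110010011011 → 0, fb=0
2: 11100001100100110110 → 1, fb=0
3: 11000011001001101100 → 1, fb=0
4: 10000110010011011000 → 1, fb=1
5: 00001100100110110001 → 0, fb=0
6: 00011001001101100010 → 0, fb=0
7: 00110010011011000100 → 0, fb=1
8: 01100100110110001001 → 0, fb=0
9: 11001001101100010010 → 1, fb=1
10: 10010011011000100101 → 1, fb=0
11: 00100110110001001010 → 0, fb=0
12: 01001101100010010100 → 0, fb=1
13: 10011011000100101001 → 1, fb=1
14: 00110110001001010011 → 0, fb=0
15: 01101100010010100110 → 0, fb=1
16: 11011000100101001101 → 1, fb=0
17: 10110001001010011010 → 1, fb=1
18: 01100010010100110101 → 0, fb=1
19: 11000100101001101011 → 1, fb=1
20: 10001001010011010111 → 1, fb=0
21: 00010010100110101110 → 0, fb=1
22: 00100101001101011101 → 0, fb=1
23: 01001010011010111011 → 0, fb=0
24: 10010100110101110110 → 1, fb=0
25: 00101001101011101100 → 0, fb=1
26: 01010011010111011001 → 0, fb=0
27: 10100110101110110010 → 1, fb=1
28: 01001101011101100101 → 0, fb=1
29: 10011010111011001011 → 1, fb=1
30: 00110101110110010111 → 0, fb=1
31: 01101011101100101111 → 0, fb=1
32: 11010111011001011111 → 1, fb=0
33: 10101110110010111110 → 1, fb=0
34: 01011101100101111100 → 0, fb=1
35: 10111011001011111001 → 1, fb=1
36: 01110110010111110011 → 0, fb=0
37: 11101100101111100110 → 1, fb=0
38: 11011001011111001100 → 1, fb=0
39: 10110010111110011000 → 1, fb=1
40: 01100101111100110001 → 0, fb=0
41: 11001011111001100010 → 1, fb=1
42: 10010111110011000101 → 1, fb=0
43: 00101111100110001010 → 0, fb=0
44: 01011111001100010100 → 0, fb=1
45: 10111110011000101001 → 1, fb=1
46: 01111100110001010011 → 0, fb=0
47: 11111001100010100110 → 1, fb=0
48: 11110011000101001100 → 1, fb=0
49: 11100110001010011000 → 1, fb=1
50: 11001100010100110001 → 1, fb=1
51: 10011000101001100011 → 1, fb=1
52: 00110001010011000111 → 0, fb=1
53: 01100010100110001111 → 0, fb=1
54: 11000101001100011111 → 1, fb=0
55: 10001010011000111110 → 1, fb=0
56: 00010100110001111100 → 0, fb=1
57: 00101001100011111001 → 0, fb=0
58: 01010011000111110010 → 0, fb=0
59: 10100110001111100100 → 1, fb=0
60: 01001100011111001000 → 0, fb=0
61: 10011000111110010000 → 1, fb=1
62: 00110001111100100001 → 0, fb=0
63: 01100011111001000010 → 0, fb=0
64: 11000111110010000100 → 1, fb=0
65: 10001111100100001000 → 1, fb=1

001110000110010011011000100101001101011101100101111100110001010011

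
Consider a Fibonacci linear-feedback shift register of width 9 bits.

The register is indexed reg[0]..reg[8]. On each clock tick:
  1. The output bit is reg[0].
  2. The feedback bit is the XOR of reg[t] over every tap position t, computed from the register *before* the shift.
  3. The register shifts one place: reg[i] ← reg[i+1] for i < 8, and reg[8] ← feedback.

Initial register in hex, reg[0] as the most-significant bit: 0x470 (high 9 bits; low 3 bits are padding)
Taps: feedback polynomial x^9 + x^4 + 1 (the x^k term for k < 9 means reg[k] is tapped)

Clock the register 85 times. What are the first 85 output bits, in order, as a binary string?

k : reg_k → out_k, fb_k
0: 010001110 → 0, fb=0
1: 100011100 → 1, fb=0
2: 000111000 → 0, fb=1
3: 001110001 → 0, fb=1
4: 011100011 → 0, fb=0
5: 111000110 → 1, fb=1
6: 110001101 → 1, fb=1
7: 100011011 → 1, fb=0
8: 000110110 → 0, fb=1
9: 001101101 → 0, fb=0
10: 011011010 → 0, fb=1
11: 110110101 → 1, fb=0
12: 101101010 → 1, fb=1
13: 011010101 → 0, fb=1
14: 110101011 → 1, fb=1
15: 101010111 → 1, fb=0
16: 010101110 → 0, fb=0
17: 101011100 → 1, fb=0
18: 010111000 → 0, fb=1
19: 101110001 → 1, fb=0
20: 011100010 → 0, fb=0
21: 111000100 → 1, fb=1
22: 110001001 → 1, fb=1
23: 100010011 → 1, fb=0
24: 000100110 → 0, fb=0
25: 001001100 → 0, fb=0
26: 010011000 → 0, fb=1
27: 100110001 → 1, fb=0
28: 001100010 → 0, fb=0
29: 011000100 → 0, fb=0
30: 110001000 → 1, fb=1
31: 100010001 → 1, fb=0
32: 000100010 → 0, fb=0
33: 001000100 → 0, fb=0
34: 010001000 → 0, fb=0
35: 100010000 → 1, fb=0
36: 000100000 → 0, fb=0
37: 001000000 → 0, fb=0
38: 010000000 → 0, fb=0
39: 100000000 → 1, fb=1
40: 000000001 → 0, fb=0
41: 000000010 → 0, fb=0
42: 000000100 → 0, fb=0
43: 000001000 → 0, fb=0
44: 000010000 → 0, fb=1
45: 000100001 → 0, fb=0
46: 001000010 → 0, fb=0
47: 010000100 → 0, fb=0
48: 100001000 → 1, fb=1
49: 000010001 → 0, fb=1
50: 000100011 → 0, fb=0
51: 001000110 → 0, fb=0
52: 010001100 → 0, fb=0
53: 100011000 → 1, fb=0
54: 000110000 → 0, fb=1
55: 001100001 → 0, fb=0
56: 011000010 → 0, fb=0
57: 110000100 → 1, fb=1
58: 100001001 → 1, fb=1
59: 000010011 → 0, fb=1
60: 000100111 → 0, fb=0
61: 001001110 → 0, fb=0
62: 010011100 → 0, fb=1
63: 100111001 → 1, fb=0
64: 001110010 → 0, fb=1
65: 011100101 → 0, fb=0
66: 111001010 → 1, fb=1
67: 110010101 → 1, fb=0
68: 100101010 → 1, fb=1
69: 001010101 → 0, fb=1
70: 010101011 → 0, fb=0
71: 101010110 → 1, fb=0
72: 010101100 → 0, fb=0
73: 101011000 → 1, fb=0
74: 010110000 → 0, fb=1
75: 101100001 → 1, fb=1
76: 011000011 → 0, fb=0
77: 110000110 → 1, fb=1
78: 100001101 → 1, fb=1
79: 000011011 → 0, fb=1
80: 000110111 → 0, fb=1
81: 001101111 → 0, fb=0
82: 011011110 → 0, fb=1
83: 110111101 → 1, fb=0
84: 101111010 → 1, fb=0

0100011100011011010101110001001100010001000000001000010001100001001110010101011000011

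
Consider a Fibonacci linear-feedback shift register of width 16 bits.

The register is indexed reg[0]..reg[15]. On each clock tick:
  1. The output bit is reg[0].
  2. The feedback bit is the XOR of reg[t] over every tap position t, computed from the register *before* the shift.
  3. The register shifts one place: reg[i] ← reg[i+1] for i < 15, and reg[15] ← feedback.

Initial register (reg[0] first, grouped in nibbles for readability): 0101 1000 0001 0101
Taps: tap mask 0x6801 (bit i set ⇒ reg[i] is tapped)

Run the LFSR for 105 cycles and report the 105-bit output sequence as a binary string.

010110000001010100010111101100100101100001100100110100001100100111010000010101001101101100100001100001100

tick  register→output (feedback)
  0  0101100000010101→0 (0)
  1  1011000000101010→1 (0)
  2  0110000001010100→0 (0)
  3  1100000010101000→1 (1)
  4  1000000101010001→1 (0)
  5  0000001010100010→0 (1)
  6  0000010101000101→0 (1)
  7  0000101010001011→0 (1)
  8  0001010100010111→0 (1)
  9  0010101000101111→0 (0)
 10  0101010001011110→0 (1)
 11  1010100010111101→1 (1)
 12  0101000101111011→0 (0)
 13  1010001011110110→1 (0)
 14  0100010111101100→0 (1)
 15  1000101111011001→1 (0)
 16  0001011110110010→0 (0)
 17  0010111101100100→0 (1)
 18  0101111011001001→0 (0)
 19  1011110110010010→1 (1)
 20  0111101100100101→0 (1)
 21  1111011001001011→1 (0)
 22  1110110010010110→1 (0)
 23  1101100100101100→1 (0)
 24  1011001001011000→1 (0)
 25  0110010010110000→0 (1)
 26  1100100101100001→1 (1)
 27  1001001011000011→1 (0)
 28  0010010110000110→0 (0)
 29  0100101100001100→0 (1)
 30  1001011000011001→1 (0)
 31  0010110000110010→0 (0)
 32  0101100001100100→0 (1)
 33  1011000011001001→1 (1)
 34  0110000110010011→0 (0)
 35  1100001100100110→1 (1)
 36  1000011001001101→1 (0)
 37  0000110010011010→0 (0)
 38  0001100100110100→0 (0)
 39  0011001001101000→0 (0)
 40  0110010011010000→0 (1)
 41  1100100110100001→1 (1)
 42  1001001101000011→1 (0)
 43  0010011010000110→0 (0)
 44  0100110100001100→0 (1)
 45  1001101000011001→1 (0)
 46  0011010000110010→0 (0)
 47  0110100001100100→0 (1)
 48  1101000011001001→1 (1)
 49  1010000110010011→1 (1)
 50  0100001100100111→0 (0)
 51  1000011001001110→1 (1)
 52  0000110010011101→0 (0)
 53  0001100100111010→0 (0)
 54  0011001001110100→0 (0)
 55  0110010011101000→0 (0)
 56  1100100111010000→1 (0)
 57  1001001110100000→1 (1)
 58  0010011101000001→0 (0)
 59  0100111010000010→0 (1)
 60  1001110100000101→1 (0)
 61  0011101000001010→0 (1)
 62  0111010000010101→0 (0)
 63  1110100000101010→1 (0)
 64  1101000001010100→1 (1)
 65  1010000010101001→1 (1)
 66  0100000101010011→0 (0)
 67  1000001010100110→1 (1)
 68  0000010101001101→0 (1)
 69  0000101010011011→0 (0)
 70  0001010100110110→0 (1)
 71  0010101001101101→0 (1)
 72  0101010011011011→0 (0)
 73  1010100110110110→1 (0)
 74  0101001101101100→0 (1)
 75  1010011011011001→1 (0)
 76  0100110110110010→0 (0)
 77  1001101101100100→1 (0)
 78  0011011011001000→0 (0)
 79  0110110110010000→0 (1)
 80  1101101100100001→1 (1)
 81  1011011001000011→1 (0)
 82  0110110010000110→0 (0)
 83  1101100100001100→1 (0)
 84  1011001000011000→1 (0)
 85  0110010000110000→0 (1)
 86  1100100001100001→1 (1)
 87  1001000011000011→1 (0)
 88  0010000110000110→0 (0)
 89  0100001100001100→0 (1)
 90  1000011000011001→1 (0)
 91  0000110000110010→0 (0)
 92  0001100001100100→0 (1)
 93  0011000011001001→0 (0)
 94  0110000110010010→0 (0)
 95  1100001100100100→1 (0)
 96  1000011001001000→1 (1)
 97  0000110010010001→0 (1)
 98  0001100100100011→0 (1)
 99  0011001001000111→0 (0)
100  0110010010001110→0 (0)
101  1100100100011100→1 (1)
102  1001001000111001→1 (0)
103  0010010001110010→0 (0)
104  0100100011100100→0 (1)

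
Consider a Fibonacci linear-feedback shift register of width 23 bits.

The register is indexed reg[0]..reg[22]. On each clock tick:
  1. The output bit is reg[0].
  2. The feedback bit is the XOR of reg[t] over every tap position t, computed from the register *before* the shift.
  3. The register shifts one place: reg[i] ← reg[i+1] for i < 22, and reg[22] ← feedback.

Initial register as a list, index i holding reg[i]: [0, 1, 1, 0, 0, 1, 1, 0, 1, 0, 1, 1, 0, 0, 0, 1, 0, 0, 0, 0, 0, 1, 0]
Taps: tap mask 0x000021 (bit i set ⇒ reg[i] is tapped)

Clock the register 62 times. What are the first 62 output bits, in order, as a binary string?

tick  register→output (feedback)
  0  01100110101100010000010→0 (1)
  1  11001101011000100000101→1 (0)
  2  10011010110001000001010→1 (1)
  3  00110101100010000010101→0 (1)
  4  01101011000100000101011→0 (0)
  5  11010110001000001010110→1 (0)
  6  10101100010000010101100→1 (0)
  7  01011000100000101011000→0 (0)
  8  10110001000001010110000→1 (1)
  9  01100010000010101100001→0 (0)
 10  11000100000101011000010→1 (0)
 11  10001000001010110000100→1 (1)
 12  00010000010101100001001→0 (0)
 13  00100000101011000010010→0 (0)
 14  01000001010110000100100→0 (0)
 15  10000010101100001001000→1 (1)
 16  00000101011000010010001→0 (1)
 17  00001010110000100100011→0 (0)
 18  00010101100001001000110→0 (1)
 19  00101011000010010001101→0 (0)
 20  01010110000100100011010→0 (1)
 21  10101100001001000110101→1 (0)
 22  01011000010010001101010→0 (0)
 23  10110000100100011010100→1 (1)
 24  01100001001000110101001→0 (0)
 25  11000010010001101010010→1 (1)
 26  10000100100011010100101→1 (0)
 27  00001001000110101001010→0 (0)
 28  00010010001101010010100→0 (0)
 29  00100100011010100101000→0 (1)
 30  01001000110101001010001→0 (0)
 31  10010001101010010100010→1 (1)
 32  00100011010100101000101→0 (0)
 33  01000110101001010001010→0 (1)
 34  10001101010010100010101→1 (0)
 35  00011010100101000101010→0 (0)
 36  00110101001010001010100→0 (1)
 37  01101010010100010101001→0 (0)
 38  11010100101000101010010→1 (0)
 39  10101001010001010100100→1 (1)
 40  01010010100010101001001→0 (0)
 41  10100101000101010010010→1 (0)
 42  01001010001010100100100→0 (0)
 43  10010100010101001001000→1 (0)
 44  00101000101010010010000→0 (0)
 45  01010001010100100100000→0 (0)
 46  10100010101001001000000→1 (1)
 47  01000101010010010000001→0 (1)
 48  10001010100100100000011→1 (1)
 49  00010101001001000000111→0 (1)
 50  00101010010010000001111→0 (0)
 51  01010100100100000011110→0 (1)
 52  10101001001000000111101→1 (1)
 53  01010010010000001111011→0 (0)
 54  10100100100000011110110→1 (0)
 55  01001001000000111101100→0 (0)
 56  10010010000001111011000→1 (1)
 57  00100100000011110110001→0 (1)
 58  01001000000111101100011→0 (0)
 59  10010000001111011000110→1 (1)
 60  00100000011110110001101→0 (0)
 61  01000000111101100011010→0 (0)

01100110101100010000010101100001001000110101001010001010100100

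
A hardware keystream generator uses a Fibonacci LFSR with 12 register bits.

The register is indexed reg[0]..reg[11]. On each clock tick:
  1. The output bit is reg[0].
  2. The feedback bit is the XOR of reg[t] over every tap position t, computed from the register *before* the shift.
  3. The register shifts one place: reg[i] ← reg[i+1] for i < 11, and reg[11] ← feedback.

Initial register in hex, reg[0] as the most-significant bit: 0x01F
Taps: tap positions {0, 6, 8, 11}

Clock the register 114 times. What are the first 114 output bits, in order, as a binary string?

tick  register→output (feedback)
  0  000000011111→0 (0)
  1  000000111110→0 (0)
  2  000001111100→0 (0)
  3  000011111000→0 (0)
  4  000111110000→0 (1)
  5  001111100001→0 (0)
  6  011111000010→0 (0)
  7  111110000100→1 (1)
  8  111100001001→1 (1)
  9  111000010011→1 (0)
 10  110000100110→1 (0)
 11  100001001100→1 (0)
 12  000010011000→0 (1)
 13  000100110001→0 (0)
 14  001001100010→0 (1)
 15  010011000101→0 (1)
 16  100110001011→1 (1)
 17  001100010111→0 (1)
 18  011000101111→0 (1)
 19  110001011111→1 (1)
 20  100010111111→1 (0)
 21  000101111110→0 (0)
 22  001011111100→0 (0)
 23  010111111000→0 (0)
 24  101111110000→1 (0)
 25  011111100000→0 (1)
 26  111111000001→1 (0)
 27  111110000010→1 (1)
 28  111100000101→1 (0)
 29  111000001010→1 (0)
 30  110000010100→1 (1)
 31  100000101001→1 (0)
 32  000001010010→0 (0)
 33  000010100100→0 (1)
 34  000101001001→0 (0)
 35  001010010010→0 (0)
 36  010100100100→0 (1)
 37  101001001001→1 (1)
 38  010010010011→0 (1)
 39  100100100111→1 (1)
 40  001001001111→0 (0)
 41  010010011110→0 (1)
 42  100100111101→1 (0)
 43  001001111010→0 (0)
 44  010011110100→0 (1)
 45  100111101001→1 (0)
 46  001111010010→0 (0)
 47  011110100100→0 (1)
 48  111101001001→1 (1)
 49  111010010011→1 (0)
 50  110100100110→1 (0)
 51  101001001100→1 (0)
 52  010010011000→0 (1)
 53  100100110001→1 (1)
 54  001001100011→0 (0)
 55  010011000110→0 (0)
 56  100110001100→1 (0)
 57  001100011000→0 (1)
 58  011000110001→0 (0)
 59  110001100010→1 (0)
 60  100011000100→1 (1)
 61  000110001001→0 (0)
 62  001100010010→0 (0)
 63  011000100100→0 (1)
 64  110001001001→1 (1)
 65  100010010011→1 (0)
 66  000100100110→0 (1)
 67  001001001101→0 (0)
 68  010010011010→0 (1)
 69  100100110101→1 (1)
 70  001001101011→0 (1)
 71  010011010111→0 (1)
 72  100110101111→1 (0)
 73  001101011110→0 (1)
 74  011010111101→0 (1)
 75  110101111011→1 (0)
 76  101011110110→1 (0)
 77  010111101100→0 (0)
 78  101111011000→1 (0)
 79  011110110000→0 (1)
 80  111101100001→1 (1)
 81  111011000011→1 (0)
 82  110110000110→1 (1)
 83  101100001101→1 (1)
 84  011000011011→0 (0)
 85  110000110110→1 (0)
 86  100001101100→1 (1)
 87  000011011001→0 (0)
 88  000110110010→0 (1)
 89  001101100101→0 (0)
 90  011011001010→0 (1)
 91  110110010101→1 (0)
 92  101100101010→1 (1)
 93  011001010101→0 (1)
 94  110010101011→1 (0)
 95  100101010110→1 (1)
 96  001010101101→0 (1)
 97  010101011011→0 (0)
 98  101010110110→1 (0)
 99  010101101100→0 (0)
100  101011011000→1 (0)
101  010110110000→0 (1)
102  101101100001→1 (1)
103  011011000011→0 (1)
104  110110000111→1 (0)
105  101100001110→1 (0)
106  011000011100→0 (1)
107  110000111001→1 (0)
108  100001110010→1 (0)
109  000011100100→0 (1)
110  000111001001→0 (0)
111  001110010010→0 (0)
112  011100100100→0 (1)
113  111001001001→1 (1)

000000011111000010011000101111110000010100100100111101001001100011000100100110101111011000011011001010101101100001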